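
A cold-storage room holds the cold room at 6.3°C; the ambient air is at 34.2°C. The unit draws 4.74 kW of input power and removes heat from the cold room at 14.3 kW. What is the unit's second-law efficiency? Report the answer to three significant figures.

0.301

COP_actual = Q̇_C/Ẇ = 14.30/4.740 = 3.017.
In absolute terms T_C = 279.45 K and T_H = 307.35 K, so ΔT = 27.90 K.
COP_Carnot = T_C/ΔT = 279.45/27.90 = 10.02.
η_II = COP_actual/COP_Carnot = 3.017/10.02 = 0.3012.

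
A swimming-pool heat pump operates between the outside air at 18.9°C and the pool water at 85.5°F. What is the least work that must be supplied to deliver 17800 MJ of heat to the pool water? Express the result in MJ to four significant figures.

In absolute terms T_C = 292.05 K and T_H = 302.87 K, so ΔT = 10.82 K.
The reversible limit is COP_HP = T_H/ΔT = 27.99, so W_min = Q_H/COP = Q_H·ΔT/T_H.
W_min = 17800 × 10.82/302.87 = 636.0 MJ.

636.0 MJ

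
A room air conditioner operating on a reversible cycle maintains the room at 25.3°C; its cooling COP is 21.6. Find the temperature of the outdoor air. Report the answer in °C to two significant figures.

39 °C

COP_R = T_C/(T_H − T_C) gives T_H − T_C = T_C/COP.
With T_C = 298.45 K, T_H = 298.45 × (1 + 1/21.6) = 312.27 K.
Converting, 312.27 K = 39.12°C.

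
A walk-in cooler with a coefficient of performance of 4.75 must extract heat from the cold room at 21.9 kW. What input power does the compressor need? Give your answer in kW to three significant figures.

4.61 kW

Ẇ = Q̇_C/COP = 21.90/4.75 = 4.611 kW.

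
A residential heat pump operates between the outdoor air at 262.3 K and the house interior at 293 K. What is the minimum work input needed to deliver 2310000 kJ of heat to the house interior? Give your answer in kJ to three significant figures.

The reservoir spacing is ΔT = 293 − 262.3 = 30.70 K.
The reversible limit is COP_HP = T_H/ΔT = 9.544, so W_min = Q_H/COP = Q_H·ΔT/T_H.
W_min = 2310000 × 30.70/293.00 = 242000 kJ.

242000 kJ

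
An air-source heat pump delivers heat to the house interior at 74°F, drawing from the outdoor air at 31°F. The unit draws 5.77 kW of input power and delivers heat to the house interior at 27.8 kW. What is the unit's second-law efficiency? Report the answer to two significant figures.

0.39

COP_actual = Q̇_H/Ẇ = 27.80/5.770 = 4.818.
In absolute terms T_C = 272.59 K and T_H = 296.48 K, so ΔT = 23.89 K.
COP_Carnot = T_H/ΔT = 296.48/23.89 = 12.41.
η_II = COP_actual/COP_Carnot = 4.818/12.41 = 0.3882.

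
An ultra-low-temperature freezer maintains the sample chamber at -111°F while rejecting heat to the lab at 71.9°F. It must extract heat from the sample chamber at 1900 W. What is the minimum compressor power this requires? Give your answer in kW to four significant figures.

In absolute terms T_C = 193.71 K and T_H = 295.32 K, so ΔT = 101.6 K.
COP_Carnot = T_C/ΔT = 193.71/101.6 = 1.906.
Ẇ_min = Q̇/COP_Carnot = 1900/1.906 = 996.7 W = 0.9967 kW.

0.9967 kW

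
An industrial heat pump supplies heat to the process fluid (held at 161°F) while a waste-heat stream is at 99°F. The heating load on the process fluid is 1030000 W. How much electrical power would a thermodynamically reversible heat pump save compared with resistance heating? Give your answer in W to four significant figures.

927100 W

In absolute terms T_C = 310.37 K and T_H = 344.82 K, so ΔT = 34.44 K.
COP_Carnot = T_H/ΔT = 344.82/34.44 = 10.01.
Resistance heating needs Ẇ_res = Q̇_H = 1030000 W; the reversible heat pump needs only Ẇ_hp = Q̇_H/COP = 102900 W.
Saving = 1030000 − 102900 = 927100 W.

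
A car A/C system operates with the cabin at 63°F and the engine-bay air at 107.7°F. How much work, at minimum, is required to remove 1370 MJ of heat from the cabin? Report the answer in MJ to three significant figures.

In absolute terms T_C = 290.37 K and T_H = 315.21 K, so ΔT = 24.83 K.
The reversible limit is COP_R = T_C/ΔT = 11.69, so W_min = Q_C/COP = Q_C·ΔT/T_C.
W_min = 1370 × 24.83/290.37 = 117.2 MJ.

117 MJ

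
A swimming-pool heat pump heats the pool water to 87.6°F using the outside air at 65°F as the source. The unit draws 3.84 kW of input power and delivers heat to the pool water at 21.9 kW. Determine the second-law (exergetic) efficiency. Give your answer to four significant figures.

COP_actual = Q̇_H/Ẇ = 21.90/3.840 = 5.703.
In absolute terms T_C = 291.48 K and T_H = 304.04 K, so ΔT = 12.56 K.
COP_Carnot = T_H/ΔT = 304.04/12.56 = 24.22.
η_II = COP_actual/COP_Carnot = 5.703/24.22 = 0.2355.

0.2355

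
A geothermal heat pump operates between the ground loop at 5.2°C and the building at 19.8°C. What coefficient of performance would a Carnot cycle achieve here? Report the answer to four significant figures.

20.07

In absolute terms T_C = 278.35 K and T_H = 292.95 K, so ΔT = 14.60 K.
For a reversible cycle, COP_Carnot = T_H/ΔT = 292.95/14.60 = 20.07.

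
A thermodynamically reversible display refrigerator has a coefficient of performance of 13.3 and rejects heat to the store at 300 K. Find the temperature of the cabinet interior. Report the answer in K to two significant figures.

For a Carnot refrigerator COP_R = T_C/(T_H − T_C), so T_C = COP·T_H/(1 + COP).
With T_H = 300.00 K, T_C = 13.3 × 300.00/14.30 = 279.02 K.

280 K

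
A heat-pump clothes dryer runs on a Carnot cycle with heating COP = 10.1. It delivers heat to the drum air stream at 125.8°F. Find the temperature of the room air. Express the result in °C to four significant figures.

19.91 °C

COP_HP = T_H/(T_H − T_C) gives T_H − T_C = T_H/COP.
With T_H = 325.26 K, T_C = 325.26 × (1 − 1/10.1) = 293.06 K.
Converting, 293.06 K = 19.91°C.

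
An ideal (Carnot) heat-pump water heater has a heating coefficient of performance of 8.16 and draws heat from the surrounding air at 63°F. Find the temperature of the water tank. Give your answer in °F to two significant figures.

140 °F

COP_HP = T_H/(T_H − T_C) rearranges to T_H = COP·T_C/(COP − 1).
With T_C = 290.37 K, T_H = 8.16 × 290.37/7.160 = 330.93 K.
Converting, 330.93 K = 136.00°F.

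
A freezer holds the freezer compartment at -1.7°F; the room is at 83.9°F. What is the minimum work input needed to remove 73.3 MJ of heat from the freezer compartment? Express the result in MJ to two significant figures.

14 MJ

In absolute terms T_C = 254.43 K and T_H = 301.98 K, so ΔT = 47.56 K.
The reversible limit is COP_R = T_C/ΔT = 5.350, so W_min = Q_C/COP = Q_C·ΔT/T_C.
W_min = 73.30 × 47.56/254.43 = 13.70 MJ.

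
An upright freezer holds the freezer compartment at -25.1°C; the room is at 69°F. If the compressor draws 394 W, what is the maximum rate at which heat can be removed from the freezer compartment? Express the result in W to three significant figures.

In absolute terms T_C = 248.05 K and T_H = 293.71 K, so ΔT = 45.66 K.
COP_Carnot = T_C/ΔT = 248.05/45.66 = 5.433.
Q̇_max = COP_Carnot × Ẇ = 5.433 × 394.0 W = 2141 W.

2140 W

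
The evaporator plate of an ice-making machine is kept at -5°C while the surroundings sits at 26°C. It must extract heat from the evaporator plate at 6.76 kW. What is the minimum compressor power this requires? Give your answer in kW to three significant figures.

0.782 kW

In absolute terms T_C = 268.15 K and T_H = 299.15 K, so ΔT = 31.00 K.
COP_Carnot = T_C/ΔT = 268.15/31.00 = 8.650.
Ẇ_min = Q̇/COP_Carnot = 6.760/8.650 = 0.7815 kW.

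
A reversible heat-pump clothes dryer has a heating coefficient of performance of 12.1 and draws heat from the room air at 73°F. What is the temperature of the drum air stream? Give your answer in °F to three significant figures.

121 °F

COP_HP = T_H/(T_H − T_C) rearranges to T_H = COP·T_C/(COP − 1).
With T_C = 295.93 K, T_H = 12.1 × 295.93/11.10 = 322.59 K.
Converting, 322.59 K = 120.99°F.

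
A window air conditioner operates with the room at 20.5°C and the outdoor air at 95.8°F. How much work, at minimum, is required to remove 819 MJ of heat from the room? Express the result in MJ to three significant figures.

In absolute terms T_C = 293.65 K and T_H = 308.59 K, so ΔT = 14.94 K.
The reversible limit is COP_R = T_C/ΔT = 19.65, so W_min = Q_C/COP = Q_C·ΔT/T_C.
W_min = 819.0 × 14.94/293.65 = 41.68 MJ.

41.7 MJ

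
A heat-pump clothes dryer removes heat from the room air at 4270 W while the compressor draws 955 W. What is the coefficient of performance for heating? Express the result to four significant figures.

5.471

The first law gives Q̇_H = Q̇_C + Ẇ, so the three rates are Q̇_C = 4270, Q̇_H = 5225, Ẇ = 955.0 W.
COP_HP = Q̇_H/Ẇ = 5225/955.0 = 5.471.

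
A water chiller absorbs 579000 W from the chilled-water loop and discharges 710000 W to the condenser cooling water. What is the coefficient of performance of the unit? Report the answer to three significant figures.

The first law gives Q̇_H = Q̇_C + Ẇ, so the three rates are Q̇_C = 579000, Q̇_H = 710000, Ẇ = 131000 W.
COP_R = Q̇_C/Ẇ = 579000/131000 = 4.420.

4.42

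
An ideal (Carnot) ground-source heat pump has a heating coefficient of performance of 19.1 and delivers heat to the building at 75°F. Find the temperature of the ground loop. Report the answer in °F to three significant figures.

47.0 °F

COP_HP = T_H/(T_H − T_C) gives T_H − T_C = T_H/COP.
With T_H = 297.04 K, T_C = 297.04 × (1 − 1/19.1) = 281.49 K.
Converting, 281.49 K = 47.01°F.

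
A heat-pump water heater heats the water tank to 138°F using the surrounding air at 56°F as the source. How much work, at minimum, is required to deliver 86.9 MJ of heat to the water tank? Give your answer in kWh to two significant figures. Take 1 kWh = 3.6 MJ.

3.3 kWh

In absolute terms T_C = 286.48 K and T_H = 332.04 K, so ΔT = 45.56 K.
The reversible limit is COP_HP = T_H/ΔT = 7.289, so W_min = Q_H/COP = Q_H·ΔT/T_H.
W_min = 86.90 × 45.56/332.04 = 11.92 MJ = 3.312 kWh.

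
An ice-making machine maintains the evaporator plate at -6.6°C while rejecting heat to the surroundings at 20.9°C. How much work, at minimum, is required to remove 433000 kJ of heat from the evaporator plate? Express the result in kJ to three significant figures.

44700 kJ

In absolute terms T_C = 266.55 K and T_H = 294.05 K, so ΔT = 27.50 K.
The reversible limit is COP_R = T_C/ΔT = 9.693, so W_min = Q_C/COP = Q_C·ΔT/T_C.
W_min = 433000 × 27.50/266.55 = 44670 kJ.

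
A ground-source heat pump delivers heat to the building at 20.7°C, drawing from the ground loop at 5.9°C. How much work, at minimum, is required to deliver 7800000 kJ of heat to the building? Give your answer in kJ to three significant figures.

In absolute terms T_C = 279.05 K and T_H = 293.85 K, so ΔT = 14.80 K.
The reversible limit is COP_HP = T_H/ΔT = 19.85, so W_min = Q_H/COP = Q_H·ΔT/T_H.
W_min = 7800000 × 14.80/293.85 = 392900 kJ.

393000 kJ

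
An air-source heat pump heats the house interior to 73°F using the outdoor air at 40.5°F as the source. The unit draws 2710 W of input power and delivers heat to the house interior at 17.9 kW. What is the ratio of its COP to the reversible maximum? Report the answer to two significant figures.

Converting, Q̇_H = 17.90 kW = 17900 W, so COP_actual = Q̇_H/Ẇ = 17900/2710 = 6.605.
In absolute terms T_C = 277.87 K and T_H = 295.93 K, so ΔT = 18.06 K.
COP_Carnot = T_H/ΔT = 295.93/18.06 = 16.39.
η_II = COP_actual/COP_Carnot = 6.605/16.39 = 0.4030.

0.40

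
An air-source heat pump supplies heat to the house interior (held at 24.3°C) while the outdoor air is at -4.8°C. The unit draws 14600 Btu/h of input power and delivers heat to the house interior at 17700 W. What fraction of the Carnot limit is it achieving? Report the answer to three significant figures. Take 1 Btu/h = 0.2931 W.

0.405

Converting, Q̇_H = 17700 W = 60390 Btu/h, so COP_actual = Q̇_H/Ẇ = 60390/14600 = 4.136.
In absolute terms T_C = 268.35 K and T_H = 297.45 K, so ΔT = 29.10 K.
COP_Carnot = T_H/ΔT = 297.45/29.10 = 10.22.
η_II = COP_actual/COP_Carnot = 4.136/10.22 = 0.4047.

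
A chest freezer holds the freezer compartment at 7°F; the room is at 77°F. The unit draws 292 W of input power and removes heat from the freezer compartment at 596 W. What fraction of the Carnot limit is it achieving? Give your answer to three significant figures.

COP_actual = Q̇_C/Ẇ = 596.0/292.0 = 2.041.
In absolute terms T_C = 259.26 K and T_H = 298.15 K, so ΔT = 38.89 K.
COP_Carnot = T_C/ΔT = 259.26/38.89 = 6.667.
η_II = COP_actual/COP_Carnot = 2.041/6.667 = 0.3062.

0.306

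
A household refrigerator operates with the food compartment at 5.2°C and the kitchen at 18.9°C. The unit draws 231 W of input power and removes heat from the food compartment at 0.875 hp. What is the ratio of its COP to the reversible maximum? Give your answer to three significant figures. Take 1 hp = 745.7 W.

0.139

Converting, Q̇_C = 0.8750 hp = 652.5 W, so COP_actual = Q̇_C/Ẇ = 652.5/231.0 = 2.825.
In absolute terms T_C = 278.35 K and T_H = 292.05 K, so ΔT = 13.70 K.
COP_Carnot = T_C/ΔT = 278.35/13.70 = 20.32.
η_II = COP_actual/COP_Carnot = 2.825/20.32 = 0.1390.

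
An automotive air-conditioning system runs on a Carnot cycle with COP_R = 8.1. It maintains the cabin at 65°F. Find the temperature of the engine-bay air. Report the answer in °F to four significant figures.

129.8 °F

COP_R = T_C/(T_H − T_C) gives T_H − T_C = T_C/COP.
With T_C = 291.48 K, T_H = 291.48 × (1 + 1/8.1) = 327.47 K.
Converting, 327.47 K = 129.77°F.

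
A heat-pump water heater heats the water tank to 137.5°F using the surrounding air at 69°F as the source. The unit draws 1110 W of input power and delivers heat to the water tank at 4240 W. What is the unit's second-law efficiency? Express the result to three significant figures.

COP_actual = Q̇_H/Ẇ = 4240/1110 = 3.820.
In absolute terms T_C = 293.71 K and T_H = 331.76 K, so ΔT = 38.06 K.
COP_Carnot = T_H/ΔT = 331.76/38.06 = 8.718.
η_II = COP_actual/COP_Carnot = 3.820/8.718 = 0.4382.

0.438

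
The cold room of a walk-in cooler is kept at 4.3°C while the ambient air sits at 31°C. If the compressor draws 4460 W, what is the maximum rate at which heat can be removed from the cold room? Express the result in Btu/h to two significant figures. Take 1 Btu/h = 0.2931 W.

160000 Btu/h

In absolute terms T_C = 277.45 K and T_H = 304.15 K, so ΔT = 26.70 K.
COP_Carnot = T_C/ΔT = 277.45/26.70 = 10.39.
Q̇_max = COP_Carnot × Ẇ = 10.39 × 4460 W = 46350 W = 158100 Btu/h.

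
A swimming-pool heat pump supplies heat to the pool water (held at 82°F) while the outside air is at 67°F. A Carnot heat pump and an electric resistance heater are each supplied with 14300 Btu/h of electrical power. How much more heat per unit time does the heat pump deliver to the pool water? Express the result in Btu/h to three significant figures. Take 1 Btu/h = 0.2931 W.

502000 Btu/h

In absolute terms T_C = 292.59 K and T_H = 300.93 K, so ΔT = 8.333 K.
COP_Carnot = T_H/ΔT = 300.93/8.333 = 36.11.
The heat pump delivers Q̇_H = COP × Ẇ = 516400 Btu/h; the resistance heater delivers Ẇ = 14300 Btu/h.
Extra = (COP − 1)·Ẇ = 502100 Btu/h.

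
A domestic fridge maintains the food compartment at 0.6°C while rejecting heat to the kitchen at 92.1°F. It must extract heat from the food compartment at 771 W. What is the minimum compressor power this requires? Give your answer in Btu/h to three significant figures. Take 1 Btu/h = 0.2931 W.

315 Btu/h

In absolute terms T_C = 273.75 K and T_H = 306.54 K, so ΔT = 32.79 K.
COP_Carnot = T_C/ΔT = 273.75/32.79 = 8.349.
Ẇ_min = Q̇/COP_Carnot = 771.0/8.349 = 92.35 W = 315.1 Btu/h.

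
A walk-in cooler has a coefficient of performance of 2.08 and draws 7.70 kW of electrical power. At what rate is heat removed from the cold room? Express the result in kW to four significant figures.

Q̇_C = COP × Ẇ = 2.08 × 7.700 = 16.02 kW.

16.02 kW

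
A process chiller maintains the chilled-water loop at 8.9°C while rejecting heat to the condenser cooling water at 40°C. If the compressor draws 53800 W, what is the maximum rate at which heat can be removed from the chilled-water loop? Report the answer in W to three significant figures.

488000 W

In absolute terms T_C = 282.05 K and T_H = 313.15 K, so ΔT = 31.10 K.
COP_Carnot = T_C/ΔT = 282.05/31.10 = 9.069.
Q̇_max = COP_Carnot × Ẇ = 9.069 × 53800 W = 487900 W.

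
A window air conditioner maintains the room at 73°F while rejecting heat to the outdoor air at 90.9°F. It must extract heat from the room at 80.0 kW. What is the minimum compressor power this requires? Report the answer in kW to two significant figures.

2.7 kW

In absolute terms T_C = 295.93 K and T_H = 305.87 K, so ΔT = 9.944 K.
COP_Carnot = T_C/ΔT = 295.93/9.944 = 29.76.
Ẇ_min = Q̇/COP_Carnot = 80.00/29.76 = 2.688 kW.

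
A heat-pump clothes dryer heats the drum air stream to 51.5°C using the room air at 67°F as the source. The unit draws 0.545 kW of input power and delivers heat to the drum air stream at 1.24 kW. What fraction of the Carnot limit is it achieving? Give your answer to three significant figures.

COP_actual = Q̇_H/Ẇ = 1.240/0.5450 = 2.275.
In absolute terms T_C = 292.59 K and T_H = 324.65 K, so ΔT = 32.06 K.
COP_Carnot = T_H/ΔT = 324.65/32.06 = 10.13.
η_II = COP_actual/COP_Carnot = 2.275/10.13 = 0.2247.

0.225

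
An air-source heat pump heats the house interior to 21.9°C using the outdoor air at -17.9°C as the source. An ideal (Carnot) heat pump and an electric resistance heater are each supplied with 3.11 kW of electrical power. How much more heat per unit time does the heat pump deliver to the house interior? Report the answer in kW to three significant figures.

In absolute terms T_C = 255.25 K and T_H = 295.05 K, so ΔT = 39.80 K.
COP_Carnot = T_H/ΔT = 295.05/39.80 = 7.413.
The heat pump delivers Q̇_H = COP × Ẇ = 23.06 kW; the resistance heater delivers Ẇ = 3.110 kW.
Extra = (COP − 1)·Ẇ = 19.95 kW.

19.9 kW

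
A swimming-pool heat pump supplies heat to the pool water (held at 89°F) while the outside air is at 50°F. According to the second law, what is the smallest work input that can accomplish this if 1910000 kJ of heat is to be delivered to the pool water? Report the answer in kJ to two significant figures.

140000 kJ

In absolute terms T_C = 283.15 K and T_H = 304.82 K, so ΔT = 21.67 K.
The reversible limit is COP_HP = T_H/ΔT = 14.07, so W_min = Q_H/COP = Q_H·ΔT/T_H.
W_min = 1910000 × 21.67/304.82 = 135800 kJ.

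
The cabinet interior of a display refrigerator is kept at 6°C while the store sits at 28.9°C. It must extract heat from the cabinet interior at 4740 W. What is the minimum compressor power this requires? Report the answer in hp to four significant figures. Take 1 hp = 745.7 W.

0.5214 hp

In absolute terms T_C = 279.15 K and T_H = 302.05 K, so ΔT = 22.90 K.
COP_Carnot = T_C/ΔT = 279.15/22.90 = 12.19.
Ẇ_min = Q̇/COP_Carnot = 4740/12.19 = 388.8 W = 0.5214 hp.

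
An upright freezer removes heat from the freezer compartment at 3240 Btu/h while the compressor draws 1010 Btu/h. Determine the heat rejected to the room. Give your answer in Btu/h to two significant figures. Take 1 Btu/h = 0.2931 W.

4300 Btu/h

For a cyclic device the first law requires Q̇_H = Q̇_C + Ẇ.
Q̇_H = Q̇_C + Ẇ = 4250 Btu/h.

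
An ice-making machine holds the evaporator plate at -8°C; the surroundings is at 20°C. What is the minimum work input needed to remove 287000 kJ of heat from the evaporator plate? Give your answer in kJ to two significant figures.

In absolute terms T_C = 265.15 K and T_H = 293.15 K, so ΔT = 28.00 K.
The reversible limit is COP_R = T_C/ΔT = 9.470, so W_min = Q_C/COP = Q_C·ΔT/T_C.
W_min = 287000 × 28.00/265.15 = 30310 kJ.

30000 kJ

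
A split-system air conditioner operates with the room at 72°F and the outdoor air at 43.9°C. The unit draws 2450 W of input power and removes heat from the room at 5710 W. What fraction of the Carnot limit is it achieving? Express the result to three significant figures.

COP_actual = Q̇_C/Ẇ = 5710/2450 = 2.331.
In absolute terms T_C = 295.37 K and T_H = 317.05 K, so ΔT = 21.68 K.
COP_Carnot = T_C/ΔT = 295.37/21.68 = 13.63.
η_II = COP_actual/COP_Carnot = 2.331/13.63 = 0.1710.

0.171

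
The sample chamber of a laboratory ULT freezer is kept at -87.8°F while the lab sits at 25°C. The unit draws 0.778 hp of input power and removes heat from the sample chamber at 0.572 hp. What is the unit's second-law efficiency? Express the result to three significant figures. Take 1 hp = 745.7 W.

0.326

COP_actual = Q̇_C/Ẇ = 0.5720/0.7780 = 0.7352.
In absolute terms T_C = 206.59 K and T_H = 298.15 K, so ΔT = 91.56 K.
COP_Carnot = T_C/ΔT = 206.59/91.56 = 2.256.
η_II = COP_actual/COP_Carnot = 0.7352/2.256 = 0.3258.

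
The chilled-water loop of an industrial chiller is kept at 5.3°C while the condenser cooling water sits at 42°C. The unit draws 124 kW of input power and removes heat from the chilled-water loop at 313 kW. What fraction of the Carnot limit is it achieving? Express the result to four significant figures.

0.3327

COP_actual = Q̇_C/Ẇ = 313.0/124.0 = 2.524.
In absolute terms T_C = 278.45 K and T_H = 315.15 K, so ΔT = 36.70 K.
COP_Carnot = T_C/ΔT = 278.45/36.70 = 7.587.
η_II = COP_actual/COP_Carnot = 2.524/7.587 = 0.3327.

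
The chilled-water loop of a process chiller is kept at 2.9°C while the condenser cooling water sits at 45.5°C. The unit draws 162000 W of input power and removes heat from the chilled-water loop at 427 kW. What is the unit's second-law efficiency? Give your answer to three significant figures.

0.407

Converting, Q̇_C = 427.0 kW = 427000 W, so COP_actual = Q̇_C/Ẇ = 427000/162000 = 2.636.
In absolute terms T_C = 276.05 K and T_H = 318.65 K, so ΔT = 42.60 K.
COP_Carnot = T_C/ΔT = 276.05/42.60 = 6.480.
η_II = COP_actual/COP_Carnot = 2.636/6.480 = 0.4068.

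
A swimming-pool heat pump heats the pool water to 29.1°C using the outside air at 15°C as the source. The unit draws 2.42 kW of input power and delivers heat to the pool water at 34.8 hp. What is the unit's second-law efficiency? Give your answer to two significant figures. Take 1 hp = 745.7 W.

0.50

Converting, Q̇_H = 34.80 hp = 25.95 kW, so COP_actual = Q̇_H/Ẇ = 25.95/2.420 = 10.72.
In absolute terms T_C = 288.15 K and T_H = 302.25 K, so ΔT = 14.10 K.
COP_Carnot = T_H/ΔT = 302.25/14.10 = 21.44.
η_II = COP_actual/COP_Carnot = 10.72/21.44 = 0.5002.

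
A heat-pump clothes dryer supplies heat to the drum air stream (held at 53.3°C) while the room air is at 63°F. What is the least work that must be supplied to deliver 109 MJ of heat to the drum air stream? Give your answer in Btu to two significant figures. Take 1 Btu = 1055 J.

In absolute terms T_C = 290.37 K and T_H = 326.45 K, so ΔT = 36.08 K.
The reversible limit is COP_HP = T_H/ΔT = 9.049, so W_min = Q_H/COP = Q_H·ΔT/T_H.
W_min = 109.0 × 36.08/326.45 = 12.05 MJ = 11420 Btu.

11000 Btu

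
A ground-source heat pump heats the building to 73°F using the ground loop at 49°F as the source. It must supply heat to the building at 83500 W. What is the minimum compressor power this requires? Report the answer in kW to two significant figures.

In absolute terms T_C = 282.59 K and T_H = 295.93 K, so ΔT = 13.33 K.
COP_Carnot = T_H/ΔT = 295.93/13.33 = 22.19.
Ẇ_min = Q̇/COP_Carnot = 83500/22.19 = 3762 W = 3.762 kW.

3.8 kW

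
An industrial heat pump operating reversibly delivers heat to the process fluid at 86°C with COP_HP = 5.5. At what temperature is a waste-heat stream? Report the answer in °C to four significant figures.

COP_HP = T_H/(T_H − T_C) gives T_H − T_C = T_H/COP.
With T_H = 359.15 K, T_C = 359.15 × (1 − 1/5.5) = 293.85 K.
Converting, 293.85 K = 20.70°C.

20.70 °C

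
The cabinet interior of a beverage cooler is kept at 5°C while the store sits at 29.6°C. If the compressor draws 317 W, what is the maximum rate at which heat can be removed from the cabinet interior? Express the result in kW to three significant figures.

In absolute terms T_C = 278.15 K and T_H = 302.75 K, so ΔT = 24.60 K.
COP_Carnot = T_C/ΔT = 278.15/24.60 = 11.31.
Q̇_max = COP_Carnot × Ẇ = 11.31 × 317.0 W = 3584 W = 3.584 kW.

3.58 kW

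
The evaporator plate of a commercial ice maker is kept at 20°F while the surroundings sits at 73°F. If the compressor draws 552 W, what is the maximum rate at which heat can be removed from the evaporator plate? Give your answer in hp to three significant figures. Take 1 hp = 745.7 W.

In absolute terms T_C = 266.48 K and T_H = 295.93 K, so ΔT = 29.44 K.
COP_Carnot = T_C/ΔT = 266.48/29.44 = 9.050.
Q̇_max = COP_Carnot × Ẇ = 9.050 × 552.0 W = 4996 W = 6.699 hp.

6.70 hp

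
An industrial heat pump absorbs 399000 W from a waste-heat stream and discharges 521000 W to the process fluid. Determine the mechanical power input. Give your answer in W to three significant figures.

122000 W

For a cyclic device the first law requires Q̇_H = Q̇_C + Ẇ.
Ẇ = Q̇_H − Q̇_C = 122000 W.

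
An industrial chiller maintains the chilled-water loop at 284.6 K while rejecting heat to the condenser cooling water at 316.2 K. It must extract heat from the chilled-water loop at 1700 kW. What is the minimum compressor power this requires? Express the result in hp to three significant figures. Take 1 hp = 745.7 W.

The reservoir spacing is ΔT = 316.2 − 284.6 = 31.60 K.
COP_Carnot = T_C/ΔT = 284.60/31.60 = 9.006.
Ẇ_min = Q̇/COP_Carnot = 1700/9.006 = 188.8 kW = 253.1 hp.

253 hp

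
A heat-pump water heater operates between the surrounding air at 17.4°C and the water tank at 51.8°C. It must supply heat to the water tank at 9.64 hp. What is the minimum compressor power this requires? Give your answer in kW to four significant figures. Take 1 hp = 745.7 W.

In absolute terms T_C = 290.55 K and T_H = 324.95 K, so ΔT = 34.40 K.
COP_Carnot = T_H/ΔT = 324.95/34.40 = 9.446.
Ẇ_min = Q̇/COP_Carnot = 9.640/9.446 = 1.021 hp = 0.7610 kW.

0.7610 kW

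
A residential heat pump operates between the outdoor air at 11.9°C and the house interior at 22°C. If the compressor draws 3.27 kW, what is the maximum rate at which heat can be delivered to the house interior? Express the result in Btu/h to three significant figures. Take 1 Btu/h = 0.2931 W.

326000 Btu/h

In absolute terms T_C = 285.05 K and T_H = 295.15 K, so ΔT = 10.10 K.
COP_Carnot = T_H/ΔT = 295.15/10.10 = 29.22.
Q̇_max = COP_Carnot × Ẇ = 29.22 × 3.270 kW = 95.56 kW = 326000 Btu/h.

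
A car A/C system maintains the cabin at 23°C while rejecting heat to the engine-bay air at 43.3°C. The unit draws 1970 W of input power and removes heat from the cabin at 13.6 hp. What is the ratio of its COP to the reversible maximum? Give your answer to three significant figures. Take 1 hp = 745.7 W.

Converting, Q̇_C = 13.60 hp = 10140 W, so COP_actual = Q̇_C/Ẇ = 10140/1970 = 5.148.
In absolute terms T_C = 296.15 K and T_H = 316.45 K, so ΔT = 20.30 K.
COP_Carnot = T_C/ΔT = 296.15/20.30 = 14.59.
η_II = COP_actual/COP_Carnot = 5.148/14.59 = 0.3529.

0.353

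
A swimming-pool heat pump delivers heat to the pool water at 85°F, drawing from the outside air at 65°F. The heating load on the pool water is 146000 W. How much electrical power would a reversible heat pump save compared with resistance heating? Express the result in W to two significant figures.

In absolute terms T_C = 291.48 K and T_H = 302.59 K, so ΔT = 11.11 K.
COP_Carnot = T_H/ΔT = 302.59/11.11 = 27.23.
Resistance heating needs Ẇ_res = Q̇_H = 146000 W; the reversible heat pump needs only Ẇ_hp = Q̇_H/COP = 5361 W.
Saving = 146000 − 5361 = 140600 W.

140000 W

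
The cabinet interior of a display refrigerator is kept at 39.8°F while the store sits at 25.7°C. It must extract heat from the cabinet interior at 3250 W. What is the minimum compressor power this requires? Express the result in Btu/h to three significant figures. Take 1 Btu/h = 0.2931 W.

In absolute terms T_C = 277.48 K and T_H = 298.85 K, so ΔT = 21.37 K.
COP_Carnot = T_C/ΔT = 277.48/21.37 = 12.99.
Ẇ_min = Q̇/COP_Carnot = 3250/12.99 = 250.3 W = 853.8 Btu/h.

854 Btu/h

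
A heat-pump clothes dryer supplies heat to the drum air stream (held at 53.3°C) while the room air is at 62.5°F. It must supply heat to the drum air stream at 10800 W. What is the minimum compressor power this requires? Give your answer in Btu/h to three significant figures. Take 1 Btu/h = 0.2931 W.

4100 Btu/h

In absolute terms T_C = 290.09 K and T_H = 326.45 K, so ΔT = 36.36 K.
COP_Carnot = T_H/ΔT = 326.45/36.36 = 8.979.
Ẇ_min = Q̇/COP_Carnot = 10800/8.979 = 1203 W = 4104 Btu/h.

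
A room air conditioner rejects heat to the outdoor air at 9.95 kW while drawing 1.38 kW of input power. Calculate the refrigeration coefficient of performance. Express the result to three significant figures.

6.21

The first law gives Q̇_H = Q̇_C + Ẇ, so the three rates are Q̇_C = 8.570, Q̇_H = 9.950, Ẇ = 1.380 kW.
COP_R = Q̇_C/Ẇ = 8.570/1.380 = 6.210.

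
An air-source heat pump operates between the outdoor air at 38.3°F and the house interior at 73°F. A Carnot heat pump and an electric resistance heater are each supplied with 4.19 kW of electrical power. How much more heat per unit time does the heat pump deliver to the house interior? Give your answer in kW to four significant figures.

In absolute terms T_C = 276.65 K and T_H = 295.93 K, so ΔT = 19.28 K.
COP_Carnot = T_H/ΔT = 295.93/19.28 = 15.35.
The heat pump delivers Q̇_H = COP × Ẇ = 64.32 kW; the resistance heater delivers Ẇ = 4.190 kW.
Extra = (COP − 1)·Ẇ = 60.13 kW.

60.13 kW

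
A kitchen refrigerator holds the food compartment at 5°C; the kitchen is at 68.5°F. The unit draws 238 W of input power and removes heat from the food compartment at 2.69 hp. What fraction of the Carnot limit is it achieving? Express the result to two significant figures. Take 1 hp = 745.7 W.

Converting, Q̇_C = 2.690 hp = 2006 W, so COP_actual = Q̇_C/Ẇ = 2006/238.0 = 8.428.
In absolute terms T_C = 278.15 K and T_H = 293.43 K, so ΔT = 15.28 K.
COP_Carnot = T_C/ΔT = 278.15/15.28 = 18.21.
η_II = COP_actual/COP_Carnot = 8.428/18.21 = 0.4629.

0.46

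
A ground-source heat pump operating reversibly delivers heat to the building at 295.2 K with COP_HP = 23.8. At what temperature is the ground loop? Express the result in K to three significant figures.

COP_HP = T_H/(T_H − T_C) gives T_H − T_C = T_H/COP.
With T_H = 295.20 K, T_C = 295.20 × (1 − 1/23.8) = 282.80 K.

283 K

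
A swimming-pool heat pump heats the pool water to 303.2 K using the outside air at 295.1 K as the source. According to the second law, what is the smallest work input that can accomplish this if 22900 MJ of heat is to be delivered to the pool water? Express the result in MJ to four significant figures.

611.8 MJ

The reservoir spacing is ΔT = 303.2 − 295.1 = 8.100 K.
The reversible limit is COP_HP = T_H/ΔT = 37.43, so W_min = Q_H/COP = Q_H·ΔT/T_H.
W_min = 22900 × 8.100/303.20 = 611.8 MJ.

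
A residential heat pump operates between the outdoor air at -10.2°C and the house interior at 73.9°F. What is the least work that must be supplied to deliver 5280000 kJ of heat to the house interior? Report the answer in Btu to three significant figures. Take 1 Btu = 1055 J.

565000 Btu

In absolute terms T_C = 262.95 K and T_H = 296.43 K, so ΔT = 33.48 K.
The reversible limit is COP_HP = T_H/ΔT = 8.854, so W_min = Q_H/COP = Q_H·ΔT/T_H.
W_min = 5280000 × 33.48/296.43 = 596300 kJ = 565200 Btu.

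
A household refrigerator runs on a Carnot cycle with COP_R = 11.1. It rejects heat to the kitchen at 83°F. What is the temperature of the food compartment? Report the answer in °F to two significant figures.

38 °F

For a Carnot refrigerator COP_R = T_C/(T_H − T_C), so T_C = COP·T_H/(1 + COP).
With T_H = 301.48 K, T_C = 11.1 × 301.48/12.10 = 276.57 K.
Converting, 276.57 K = 38.15°F.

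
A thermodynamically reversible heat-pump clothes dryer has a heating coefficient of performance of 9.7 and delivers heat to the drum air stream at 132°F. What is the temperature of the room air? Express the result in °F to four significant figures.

71.00 °F

COP_HP = T_H/(T_H − T_C) gives T_H − T_C = T_H/COP.
With T_H = 328.71 K, T_C = 328.71 × (1 − 1/9.7) = 294.82 K.
Converting, 294.82 K = 71.00°F.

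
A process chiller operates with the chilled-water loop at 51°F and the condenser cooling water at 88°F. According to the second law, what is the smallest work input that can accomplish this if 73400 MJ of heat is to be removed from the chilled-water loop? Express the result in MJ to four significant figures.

In absolute terms T_C = 283.71 K and T_H = 304.26 K, so ΔT = 20.56 K.
The reversible limit is COP_R = T_C/ΔT = 13.80, so W_min = Q_C/COP = Q_C·ΔT/T_C.
W_min = 73400 × 20.56/283.71 = 5318 MJ.

5318 MJ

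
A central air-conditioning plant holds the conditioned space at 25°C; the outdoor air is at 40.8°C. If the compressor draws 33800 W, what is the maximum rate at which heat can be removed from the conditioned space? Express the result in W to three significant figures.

638000 W

In absolute terms T_C = 298.15 K and T_H = 313.95 K, so ΔT = 15.80 K.
COP_Carnot = T_C/ΔT = 298.15/15.80 = 18.87.
Q̇_max = COP_Carnot × Ẇ = 18.87 × 33800 W = 637800 W.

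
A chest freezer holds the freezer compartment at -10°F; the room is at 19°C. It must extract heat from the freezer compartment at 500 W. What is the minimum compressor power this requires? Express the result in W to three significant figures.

In absolute terms T_C = 249.82 K and T_H = 292.15 K, so ΔT = 42.33 K.
COP_Carnot = T_C/ΔT = 249.82/42.33 = 5.901.
Ẇ_min = Q̇/COP_Carnot = 500.0/5.901 = 84.73 W.

84.7 W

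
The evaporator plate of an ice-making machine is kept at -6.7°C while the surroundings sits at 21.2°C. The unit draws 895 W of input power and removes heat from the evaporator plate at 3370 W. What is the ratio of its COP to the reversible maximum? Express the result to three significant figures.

COP_actual = Q̇_C/Ẇ = 3370/895.0 = 3.765.
In absolute terms T_C = 266.45 K and T_H = 294.35 K, so ΔT = 27.90 K.
COP_Carnot = T_C/ΔT = 266.45/27.90 = 9.550.
η_II = COP_actual/COP_Carnot = 3.765/9.550 = 0.3943.

0.394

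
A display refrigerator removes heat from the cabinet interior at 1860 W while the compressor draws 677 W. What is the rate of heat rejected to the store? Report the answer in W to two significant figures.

For a cyclic device the first law requires Q̇_H = Q̇_C + Ẇ.
Q̇_H = Q̇_C + Ẇ = 2537 W.

2500 W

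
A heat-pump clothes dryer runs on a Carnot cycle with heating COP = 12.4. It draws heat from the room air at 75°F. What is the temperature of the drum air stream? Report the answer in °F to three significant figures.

122 °F

COP_HP = T_H/(T_H − T_C) rearranges to T_H = COP·T_C/(COP − 1).
With T_C = 297.04 K, T_H = 12.4 × 297.04/11.40 = 323.09 K.
Converting, 323.09 K = 121.90°F.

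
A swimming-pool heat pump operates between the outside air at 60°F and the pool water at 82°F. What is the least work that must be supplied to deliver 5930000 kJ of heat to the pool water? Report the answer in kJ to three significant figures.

In absolute terms T_C = 288.71 K and T_H = 300.93 K, so ΔT = 12.22 K.
The reversible limit is COP_HP = T_H/ΔT = 24.62, so W_min = Q_H/COP = Q_H·ΔT/T_H.
W_min = 5930000 × 12.22/300.93 = 240800 kJ.

241000 kJ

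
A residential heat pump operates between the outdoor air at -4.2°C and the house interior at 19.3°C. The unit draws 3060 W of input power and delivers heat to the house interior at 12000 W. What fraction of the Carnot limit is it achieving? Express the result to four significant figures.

COP_actual = Q̇_H/Ẇ = 12000/3060 = 3.922.
In absolute terms T_C = 268.95 K and T_H = 292.45 K, so ΔT = 23.50 K.
COP_Carnot = T_H/ΔT = 292.45/23.50 = 12.44.
η_II = COP_actual/COP_Carnot = 3.922/12.44 = 0.3151.

0.3151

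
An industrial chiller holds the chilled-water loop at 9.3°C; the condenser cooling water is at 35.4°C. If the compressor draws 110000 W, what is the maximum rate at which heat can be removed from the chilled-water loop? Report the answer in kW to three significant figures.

In absolute terms T_C = 282.45 K and T_H = 308.55 K, so ΔT = 26.10 K.
COP_Carnot = T_C/ΔT = 282.45/26.10 = 10.82.
Q̇_max = COP_Carnot × Ẇ = 10.82 × 110000 W = 1190000 W = 1190 kW.

1190 kW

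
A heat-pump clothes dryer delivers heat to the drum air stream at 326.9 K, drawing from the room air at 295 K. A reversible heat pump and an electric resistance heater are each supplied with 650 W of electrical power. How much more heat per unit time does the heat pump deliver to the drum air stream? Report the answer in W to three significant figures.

The reservoir spacing is ΔT = 326.9 − 295 = 31.90 K.
COP_Carnot = T_H/ΔT = 326.90/31.90 = 10.25.
The heat pump delivers Q̇_H = COP × Ẇ = 6661 W; the resistance heater delivers Ẇ = 650.0 W.
Extra = (COP − 1)·Ẇ = 6011 W.

6010 W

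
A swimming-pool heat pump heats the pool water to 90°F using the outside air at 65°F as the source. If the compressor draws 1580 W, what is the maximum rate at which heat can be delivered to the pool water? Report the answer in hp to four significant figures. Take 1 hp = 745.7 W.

46.59 hp

In absolute terms T_C = 291.48 K and T_H = 305.37 K, so ΔT = 13.89 K.
COP_Carnot = T_H/ΔT = 305.37/13.89 = 21.99.
Q̇_max = COP_Carnot × Ẇ = 21.99 × 1580 W = 34740 W = 46.59 hp.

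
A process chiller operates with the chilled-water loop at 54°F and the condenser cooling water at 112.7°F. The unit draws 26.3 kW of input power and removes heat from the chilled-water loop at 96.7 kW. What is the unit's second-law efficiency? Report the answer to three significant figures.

COP_actual = Q̇_C/Ẇ = 96.70/26.30 = 3.677.
In absolute terms T_C = 285.37 K and T_H = 317.98 K, so ΔT = 32.61 K.
COP_Carnot = T_C/ΔT = 285.37/32.61 = 8.751.
η_II = COP_actual/COP_Carnot = 3.677/8.751 = 0.4202.

0.420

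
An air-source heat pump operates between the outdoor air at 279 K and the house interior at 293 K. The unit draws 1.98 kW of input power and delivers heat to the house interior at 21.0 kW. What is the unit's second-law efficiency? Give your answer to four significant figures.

COP_actual = Q̇_H/Ẇ = 21.00/1.980 = 10.61.
The reservoir spacing is ΔT = 293 − 279 = 14.00 K.
COP_Carnot = T_H/ΔT = 293.00/14.00 = 20.93.
η_II = COP_actual/COP_Carnot = 10.61/20.93 = 0.5068.

0.5068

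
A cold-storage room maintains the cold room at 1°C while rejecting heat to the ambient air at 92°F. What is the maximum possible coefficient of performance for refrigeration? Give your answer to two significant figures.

8.5

In absolute terms T_C = 274.15 K and T_H = 306.48 K, so ΔT = 32.33 K.
For a reversible cycle, COP_Carnot = T_C/ΔT = 274.15/32.33 = 8.479.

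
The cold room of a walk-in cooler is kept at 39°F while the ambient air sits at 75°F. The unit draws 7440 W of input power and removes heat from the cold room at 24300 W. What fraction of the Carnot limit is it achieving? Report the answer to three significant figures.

COP_actual = Q̇_C/Ẇ = 24300/7440 = 3.266.
In absolute terms T_C = 277.04 K and T_H = 297.04 K, so ΔT = 20.00 K.
COP_Carnot = T_C/ΔT = 277.04/20.00 = 13.85.
η_II = COP_actual/COP_Carnot = 3.266/13.85 = 0.2358.

0.236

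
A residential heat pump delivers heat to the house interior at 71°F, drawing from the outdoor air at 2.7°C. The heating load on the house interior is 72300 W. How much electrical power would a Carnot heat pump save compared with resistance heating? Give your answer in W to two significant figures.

In absolute terms T_C = 275.85 K and T_H = 294.82 K, so ΔT = 18.97 K.
COP_Carnot = T_H/ΔT = 294.82/18.97 = 15.54.
Resistance heating needs Ẇ_res = Q̇_H = 72300 W; the reversible heat pump needs only Ẇ_hp = Q̇_H/COP = 4651 W.
Saving = 72300 − 4651 = 67650 W.

68000 W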